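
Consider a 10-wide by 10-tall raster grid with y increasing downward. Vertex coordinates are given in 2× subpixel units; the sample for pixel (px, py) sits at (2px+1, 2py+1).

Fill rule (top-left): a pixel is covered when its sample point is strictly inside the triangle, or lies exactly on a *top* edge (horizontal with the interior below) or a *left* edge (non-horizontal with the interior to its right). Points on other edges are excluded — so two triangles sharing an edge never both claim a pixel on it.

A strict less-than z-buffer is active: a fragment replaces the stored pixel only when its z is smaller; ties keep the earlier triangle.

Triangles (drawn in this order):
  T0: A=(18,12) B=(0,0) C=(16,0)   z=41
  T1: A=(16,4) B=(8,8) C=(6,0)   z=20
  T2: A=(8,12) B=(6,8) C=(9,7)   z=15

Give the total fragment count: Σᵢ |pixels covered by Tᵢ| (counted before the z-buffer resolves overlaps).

T0:
  2·area = 192
  edge (18, 12)→(0, 0): d=(-18,-12) top-left  bias=+0
  edge (0, 0)→(16, 0): d=(16,0) top-left  bias=+0
  edge (16, 0)→(18, 12): d=(2,12) right/bottom  bias=-1
    (1,0)@(3, 1): e=[18,16,158] → #
    (2,0)@(5, 1): e=[42,16,134] → #
    (3,0)@(7, 1): e=[66,16,110] → #
    (4,0)@(9, 1): e=[90,16,86] → #
    (5,0)@(11, 1): e=[114,16,62] → #
    (6,0)@(13, 1): e=[138,16,38] → #
    (7,0)@(15, 1): e=[162,16,14] → #
    (8,0)@(17, 1): e=[186,16,-10] → ·
    (1,1)@(3, 3): e=[-18,48,162] → ·
    (2,1)@(5, 3): e=[6,48,138] → #
    (8,1)@(17, 3): e=[150,48,-6] → ·
    (2,2)@(5, 5): e=[-30,80,142] → ·
  covered (24 px):
    · # # # # # # # · ·
    · · # # # # # # · ·
    · · · · # # # # · ·
    · · · · · # # # # ·
    · · · · · · · # # ·
    · · · · · · · · # ·
    · · · · · · · · · ·
    · · · · · · · · · ·
    · · · · · · · · · ·
    · · · · · · · · · ·
T1:
  2·area = 72
  edge (16, 4)→(8, 8): d=(-8,4) right/bottom  bias=-1
  edge (8, 8)→(6, 0): d=(-2,-8) top-left  bias=+0
  edge (6, 0)→(16, 4): d=(10,4) right/bottom  bias=-1
    (3,0)@(7, 1): e=[60,6,6] → #
    (4,0)@(9, 1): e=[52,22,-2] → ·
    (3,1)@(7, 3): e=[44,2,26] → #
    (4,1)@(9, 3): e=[36,18,18] → #
    (5,1)@(11, 3): e=[28,34,10] → #
    (6,1)@(13, 3): e=[20,50,2] → #
    (7,1)@(15, 3): e=[12,66,-6] → ·
    (3,2)@(7, 5): e=[28,-2,46] → ·
    (4,2)@(9, 5): e=[20,14,38] → #
    (7,2)@(15, 5): e=[-4,62,14] → ·
    (4,3)@(9, 7): e=[4,10,58] → #
    (5,3)@(11, 7): e=[-4,26,50] → ·
  covered (9 px):
    · · · # · · · · · ·
    · · · # # # # · · ·
    · · · · # # # · · ·
    · · · · # · · · · ·
    · · · · · · · · · ·
    · · · · · · · · · ·
    · · · · · · · · · ·
    · · · · · · · · · ·
    · · · · · · · · · ·
    · · · · · · · · · ·
T2:
  2·area = 14
  edge (8, 12)→(6, 8): d=(-2,-4) top-left  bias=+0
  edge (6, 8)→(9, 7): d=(3,-1) top-left  bias=+0
  edge (9, 7)→(8, 12): d=(-1,5) right/bottom  bias=-1
    (7,2)@(15, 5): e=[42,0,-28] → ·  [on edge]
    (4,3)@(9, 7): e=[14,0,0] → ·  [on edge]
    (1,4)@(3, 9): e=[-14,0,28] → ·  [on edge]
    (3,4)@(7, 9): e=[2,4,8] → #
    (4,4)@(9, 9): e=[10,6,-2] → ·
    (3,5)@(7, 11): e=[-2,10,6] → ·
    (3,8)@(7, 17): e=[-14,28,0] → ·  [on edge]
  covered (1 px):
    · · · · · · · · · ·
    · · · · · · · · · ·
    · · · · · · · · · ·
    · · · · · · · · · ·
    · · · # · · · · · ·
    · · · · · · · · · ·
    · · · · · · · · · ·
    · · · · · · · · · ·
    · · · · · · · · · ·
    · · · · · · · · · ·

Answer: 34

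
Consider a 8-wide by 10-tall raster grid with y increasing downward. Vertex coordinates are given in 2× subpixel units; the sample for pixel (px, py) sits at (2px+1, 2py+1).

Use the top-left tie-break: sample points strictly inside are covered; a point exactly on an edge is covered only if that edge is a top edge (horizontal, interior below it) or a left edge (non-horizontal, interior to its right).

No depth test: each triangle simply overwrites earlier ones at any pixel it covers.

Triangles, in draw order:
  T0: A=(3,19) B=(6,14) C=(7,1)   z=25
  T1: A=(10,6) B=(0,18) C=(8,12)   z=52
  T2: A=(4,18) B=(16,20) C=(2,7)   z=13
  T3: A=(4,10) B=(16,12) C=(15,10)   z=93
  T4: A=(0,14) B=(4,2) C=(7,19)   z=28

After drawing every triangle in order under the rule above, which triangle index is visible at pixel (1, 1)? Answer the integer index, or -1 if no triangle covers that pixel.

T0:
  2·area = 34  (B↔C swapped to make it positive)
  edge (3, 19)→(7, 1): d=(4,-18) top-left  bias=+0
  edge (7, 1)→(6, 14): d=(-1,13) right/bottom  bias=-1
  edge (6, 14)→(3, 19): d=(-3,5) right/bottom  bias=-1
    (3,0)@(7, 1): e=[0,0,34] → ·  [on edge]
    (4,4)@(9, 9): e=[68,-34,0] → ·  [on edge]
    (2,5)@(5, 11): e=[4,16,14] → #
    (3,5)@(7, 11): e=[40,-10,4] → ·
    (2,6)@(5, 13): e=[12,14,8] → #
    (3,6)@(7, 13): e=[48,-12,-2] → ·
    (2,7)@(5, 15): e=[20,12,2] → #
    (3,7)@(7, 15): e=[56,-14,-8] → ·
    (2,8)@(5, 17): e=[28,10,-4] → ·
    (1,9)@(3, 19): e=[0,34,0] → ·  [on edge]
  covered (3 px):
    · · · · · · · ·
    · · · · · · · ·
    · · · · · · · ·
    · · · · · · · ·
    · · · · · · · ·
    · · # · · · · ·
    · · # · · · · ·
    · · # · · · · ·
    · · · · · · · ·
    · · · · · · · ·
T1:
  2·area = 36  (B↔C swapped to make it positive)
  edge (10, 6)→(8, 12): d=(-2,6) right/bottom  bias=-1
  edge (8, 12)→(0, 18): d=(-8,6) right/bottom  bias=-1
  edge (0, 18)→(10, 6): d=(10,-12) top-left  bias=+0
    (5,1)@(11, 3): e=[0,54,-18] → ·  [on edge]
    (4,4)@(9, 9): e=[0,18,18] → ·  [on edge]
    (3,5)@(7, 11): e=[8,14,14] → #
    (4,5)@(9, 11): e=[-4,2,38] → ·
    (2,6)@(5, 13): e=[16,10,10] → #
    (3,6)@(7, 13): e=[4,-2,34] → ·
    (1,7)@(3, 15): e=[24,6,6] → #
    (2,7)@(5, 15): e=[12,-6,30] → ·
    (3,7)@(7, 15): e=[0,-18,54] → ·  [on edge]
    (0,8)@(1, 17): e=[32,2,2] → #
    (1,8)@(3, 17): e=[20,-10,26] → ·
    (0,9)@(1, 19): e=[28,-14,22] → ·
  covered (4 px):
    · · · · · · · ·
    · · · · · · · ·
    · · · · · · · ·
    · · · · · · · ·
    · · · · · · · ·
    · · · # · · · ·
    · · # · · · · ·
    · # · · · · · ·
    # · · · · · · ·
    · · · · · · · ·
T2:
  2·area = 128  (B↔C swapped to make it positive)
  edge (4, 18)→(2, 7): d=(-2,-11) top-left  bias=+0
  edge (2, 7)→(16, 20): d=(14,13) right/bottom  bias=-1
  edge (16, 20)→(4, 18): d=(-12,-2) top-left  bias=+0
    (1,4)@(3, 9): e=[7,15,106] → #
    (2,4)@(5, 9): e=[29,-11,110] → ·
    (1,5)@(3, 11): e=[3,43,82] → #
    (2,5)@(5, 11): e=[25,17,86] → #
    (3,5)@(7, 11): e=[47,-9,90] → ·
    (1,6)@(3, 13): e=[-1,71,58] → ·
    (2,6)@(5, 13): e=[21,45,62] → #
    (3,6)@(7, 13): e=[43,19,66] → #
    (4,6)@(9, 13): e=[65,-7,70] → ·
    (2,7)@(5, 15): e=[17,73,38] → #
    (4,7)@(9, 15): e=[61,21,46] → #
    (5,7)@(11, 15): e=[83,-5,50] → ·
  covered (14 px):
    · · · · · · · ·
    · · · · · · · ·
    · · · · · · · ·
    · · · · · · · ·
    · # · · · · · ·
    · # # · · · · ·
    · · # # · · · ·
    · · # # # · · ·
    · · # # # # · ·
    · · · · · # # ·
T3:
  2·area = 22  (B↔C swapped to make it positive)
  edge (4, 10)→(15, 10): d=(11,0) top-left  bias=+0
  edge (15, 10)→(16, 12): d=(1,2) right/bottom  bias=-1
  edge (16, 12)→(4, 10): d=(-12,-2) top-left  bias=+0
    (5,5)@(11, 11): e=[11,9,2] → #
    (6,5)@(13, 11): e=[11,5,6] → #
    (7,5)@(15, 11): e=[11,1,10] → #
    (5,6)@(11, 13): e=[33,11,-22] → ·
    (6,6)@(13, 13): e=[33,7,-18] → ·
    (7,6)@(15, 13): e=[33,3,-14] → ·
  covered (3 px):
    · · · · · · · ·
    · · · · · · · ·
    · · · · · · · ·
    · · · · · · · ·
    · · · · · · · ·
    · · · · · # # #
    · · · · · · · ·
    · · · · · · · ·
    · · · · · · · ·
    · · · · · · · ·
T4:
  2·area = 104
  edge (0, 14)→(4, 2): d=(4,-12) top-left  bias=+0
  edge (4, 2)→(7, 19): d=(3,17) right/bottom  bias=-1
  edge (7, 19)→(0, 14): d=(-7,-5) top-left  bias=+0
    (1,2)@(3, 5): e=[0,26,78] → #  [on edge]
    (2,2)@(5, 5): e=[24,-8,88] → ·
    (1,3)@(3, 7): e=[8,32,64] → #
    (2,3)@(5, 7): e=[32,-2,74] → ·
    (1,4)@(3, 9): e=[16,38,50] → #
    (2,4)@(5, 9): e=[40,4,60] → #
    (3,4)@(7, 9): e=[64,-30,70] → ·
    (0,5)@(1, 11): e=[0,78,26] → #  [on edge]
    (3,5)@(7, 11): e=[72,-24,56] → ·
    (0,6)@(1, 13): e=[8,84,12] → #
    (3,6)@(7, 13): e=[80,-18,42] → ·
    (0,7)@(1, 15): e=[16,90,-2] → ·
    (3,9)@(7, 19): e=[104,0,0] → ·  [on edge]
  covered (13 px):
    · · · · · · · ·
    · · · · · · · ·
    · # · · · · · ·
    · # · · · · · ·
    · # # · · · · ·
    # # # · · · · ·
    # # # · · · · ·
    · # # · · · · ·
    · · # · · · · ·
    · · · · · · · ·

Z-buffer (winner per pixel, '.' = empty):
  . . . . . . . .
  . . . . . . . .
  . 4 . . . . . .
  . 4 . . . . . .
  . 4 4 . . . . .
  4 4 4 1 . 3 3 3
  4 4 4 2 . . . .
  . 4 4 2 2 . . .
  1 . 4 2 2 2 . .
  . . . . . 2 2 .

Result: -1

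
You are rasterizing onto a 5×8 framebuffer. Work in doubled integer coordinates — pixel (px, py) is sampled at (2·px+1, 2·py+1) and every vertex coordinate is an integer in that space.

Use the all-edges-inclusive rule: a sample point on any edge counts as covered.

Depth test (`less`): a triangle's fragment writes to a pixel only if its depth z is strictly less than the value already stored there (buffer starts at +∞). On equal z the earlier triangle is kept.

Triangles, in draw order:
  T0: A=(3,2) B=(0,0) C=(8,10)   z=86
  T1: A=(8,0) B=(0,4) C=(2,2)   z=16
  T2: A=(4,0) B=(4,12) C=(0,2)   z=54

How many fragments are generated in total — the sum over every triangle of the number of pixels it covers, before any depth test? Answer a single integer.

T0:
  2·area = 14  (B↔C swapped to make it positive)
  edge (3, 2)→(8, 10): d=(5,8) inclusive
  edge (8, 10)→(0, 0): d=(-8,-10) inclusive
  edge (0, 0)→(3, 2): d=(3,2) inclusive
    (0,0)@(1, 1): e=[11,2,1] → X
    (1,0)@(3, 1): e=[-5,22,-3] → .
    (0,1)@(1, 3): e=[21,-14,7] → .
    (1,1)@(3, 3): e=[5,6,3] → X
    (2,1)@(5, 3): e=[-11,26,-1] → .
    (1,2)@(3, 5): e=[15,-10,9] → .
  covered (2 px):
    X . . . .
    . X . . .
    . . . . .
    . . . . .
    . . . . .
    . . . . .
    . . . . .
    . . . . .
T1:
  2·area = 8
  edge (8, 0)→(0, 4): d=(-8,4) inclusive
  edge (0, 4)→(2, 2): d=(2,-2) inclusive
  edge (2, 2)→(8, 0): d=(6,-2) inclusive
    (1,0)@(3, 1): e=[12,0,-4] → .  [on edge]
    (2,0)@(5, 1): e=[4,4,0] → X  [on edge]
    (3,0)@(7, 1): e=[-4,8,4] → .
    (0,1)@(1, 3): e=[4,0,4] → X  [on edge]
    (1,1)@(3, 3): e=[-4,4,8] → .
    (2,1)@(5, 3): e=[-12,8,12] → .
    (0,2)@(1, 5): e=[-12,4,16] → .
  covered (2 px):
    . . X . .
    X . . . .
    . . . . .
    . . . . .
    . . . . .
    . . . . .
    . . . . .
    . . . . .
T2:
  2·area = 48
  edge (4, 0)→(4, 12): d=(0,12) inclusive
  edge (4, 12)→(0, 2): d=(-4,-10) inclusive
  edge (0, 2)→(4, 0): d=(4,-2) inclusive
    (1,0)@(3, 1): e=[12,34,2] → X
    (2,0)@(5, 1): e=[-12,54,6] → .
    (0,1)@(1, 3): e=[36,6,6] → X
    (2,1)@(5, 3): e=[-12,46,14] → .
    (0,2)@(1, 5): e=[36,-2,14] → .
    (1,2)@(3, 5): e=[12,18,18] → X
    (2,2)@(5, 5): e=[-12,38,22] → .
    (1,3)@(3, 7): e=[12,10,26] → X
    (2,3)@(5, 7): e=[-12,30,30] → .
    (1,4)@(3, 9): e=[12,2,34] → X
    (2,4)@(5, 9): e=[-12,22,38] → .
    (1,5)@(3, 11): e=[12,-6,42] → .
  covered (6 px):
    . X . . .
    X X . . .
    . X . . .
    . X . . .
    . X . . .
    . . . . .
    . . . . .
    . . . . .

Result: 10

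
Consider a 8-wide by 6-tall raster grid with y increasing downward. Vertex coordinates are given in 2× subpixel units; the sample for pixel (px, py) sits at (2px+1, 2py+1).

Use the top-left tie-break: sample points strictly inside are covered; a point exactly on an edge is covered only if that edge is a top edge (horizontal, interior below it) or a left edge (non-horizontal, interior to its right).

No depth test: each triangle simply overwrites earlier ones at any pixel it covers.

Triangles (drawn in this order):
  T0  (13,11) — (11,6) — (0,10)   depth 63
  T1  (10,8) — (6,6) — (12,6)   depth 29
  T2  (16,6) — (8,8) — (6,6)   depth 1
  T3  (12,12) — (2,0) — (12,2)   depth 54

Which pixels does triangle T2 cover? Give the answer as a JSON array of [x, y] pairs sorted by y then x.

T0:
  2·area = 63  (B↔C swapped to make it positive)
  edge (13, 11)→(0, 10): d=(-13,-1) top-left  bias=+0
  edge (0, 10)→(11, 6): d=(11,-4) top-left  bias=+0
  edge (11, 6)→(13, 11): d=(2,5) right/bottom  bias=-1
    (4,0)@(9, 1): e=[126,-63,0] → ·  [on edge]
    (4,3)@(9, 7): e=[48,3,12] → #
    (5,3)@(11, 7): e=[50,11,2] → #
    (6,3)@(13, 7): e=[52,19,-8] → ·
    (1,4)@(3, 9): e=[16,1,46] → #
    (2,4)@(5, 9): e=[18,9,36] → #
    (3,4)@(7, 9): e=[20,17,26] → #
    (6,4)@(13, 9): e=[26,41,-4] → ·
    (1,5)@(3, 11): e=[-10,23,50] → ·
    (2,5)@(5, 11): e=[-8,31,40] → ·
    (3,5)@(7, 11): e=[-6,39,30] → ·
    (4,5)@(9, 11): e=[-4,47,20] → ·
    (6,5)@(13, 11): e=[0,63,0] → ·  [on edge]
  covered (7 px):
    · · · · · · · ·
    · · · · · · · ·
    · · · · · · · ·
    · · · · # # · ·
    · # # # # # · ·
    · · · · · · · ·
T1:
  2·area = 12
  edge (10, 8)→(6, 6): d=(-4,-2) top-left  bias=+0
  edge (6, 6)→(12, 6): d=(6,0) top-left  bias=+0
  edge (12, 6)→(10, 8): d=(-2,2) right/bottom  bias=-1
    (7,1)@(15, 3): e=[30,-18,0] → ·  [on edge]
    (6,2)@(13, 5): e=[18,-6,0] → ·  [on edge]
    (4,3)@(9, 7): e=[2,6,4] → #
    (5,3)@(11, 7): e=[6,6,0] → ·  [on edge]
    (4,4)@(9, 9): e=[-6,18,0] → ·  [on edge]
    (3,5)@(7, 11): e=[-18,30,0] → ·  [on edge]
  covered (1 px):
    · · · · · · · ·
    · · · · · · · ·
    · · · · · · · ·
    · · · · # · · ·
    · · · · · · · ·
    · · · · · · · ·
T2:
  2·area = 20
  edge (16, 6)→(8, 8): d=(-8,2) right/bottom  bias=-1
  edge (8, 8)→(6, 6): d=(-2,-2) top-left  bias=+0
  edge (6, 6)→(16, 6): d=(10,0) top-left  bias=+0
    (0,0)@(1, 1): e=[70,0,-50] → ·  [on edge]
    (1,1)@(3, 3): e=[50,0,-30] → ·  [on edge]
    (2,2)@(5, 5): e=[30,0,-10] → ·  [on edge]
    (3,3)@(7, 7): e=[10,0,10] → #  [on edge]
    (4,3)@(9, 7): e=[6,4,10] → #
    (5,3)@(11, 7): e=[2,8,10] → #
    (6,3)@(13, 7): e=[-2,12,10] → ·
    (3,4)@(7, 9): e=[-6,-4,30] → ·
    (4,4)@(9, 9): e=[-10,0,30] → ·  [on edge]
    (5,4)@(11, 9): e=[-14,4,30] → ·
    (5,5)@(11, 11): e=[-30,0,50] → ·  [on edge]
  covered (3 px):
    · · · · · · · ·
    · · · · · · · ·
    · · · · · · · ·
    · · · # # # · ·
    · · · · · · · ·
    · · · · · · · ·
T3:
  2·area = 100
  edge (12, 12)→(2, 0): d=(-10,-12) top-left  bias=+0
  edge (2, 0)→(12, 2): d=(10,2) right/bottom  bias=-1
  edge (12, 2)→(12, 12): d=(0,10) right/bottom  bias=-1
    (1,0)@(3, 1): e=[2,8,90] → #
    (2,0)@(5, 1): e=[26,4,70] → #
    (3,0)@(7, 1): e=[50,0,50] → ·  [on edge]
    (1,1)@(3, 3): e=[-18,28,90] → ·
    (2,1)@(5, 3): e=[6,24,70] → #
    (3,1)@(7, 3): e=[30,20,50] → #
    (4,1)@(9, 3): e=[54,16,30] → #
    (5,1)@(11, 3): e=[78,12,10] → #
    (6,1)@(13, 3): e=[102,8,-10] → ·
    (2,2)@(5, 5): e=[-14,44,70] → ·
    (3,2)@(7, 5): e=[10,40,50] → #
    (6,2)@(13, 5): e=[82,28,-10] → ·
  covered (12 px):
    · # # · · · · ·
    · · # # # # · ·
    · · · # # # · ·
    · · · · # # · ·
    · · · · · # · ·
    · · · · · · · ·

Result: [[3,3],[4,3],[5,3]]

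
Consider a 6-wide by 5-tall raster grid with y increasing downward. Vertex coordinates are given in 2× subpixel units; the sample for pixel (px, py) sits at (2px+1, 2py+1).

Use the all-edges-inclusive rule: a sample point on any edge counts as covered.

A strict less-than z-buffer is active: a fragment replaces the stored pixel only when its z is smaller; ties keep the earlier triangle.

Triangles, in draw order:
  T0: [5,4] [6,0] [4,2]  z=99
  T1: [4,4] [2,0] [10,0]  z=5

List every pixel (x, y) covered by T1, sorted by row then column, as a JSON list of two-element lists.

T0:
  2·area = 6  (B↔C swapped to make it positive)
  edge (5, 4)→(4, 2): d=(-1,-2) inclusive
  edge (4, 2)→(6, 0): d=(2,-2) inclusive
  edge (6, 0)→(5, 4): d=(-1,4) inclusive
    (2,0)@(5, 1): e=[3,0,3] → #  [on edge]
    (3,0)@(7, 1): e=[7,4,-5] → ·
    (1,1)@(3, 3): e=[-3,0,9] → ·  [on edge]
    (2,1)@(5, 3): e=[1,4,1] → #
    (3,1)@(7, 3): e=[5,8,-7] → ·
    (0,2)@(1, 5): e=[-9,0,15] → ·  [on edge]
    (2,2)@(5, 5): e=[-1,8,-1] → ·
  covered (2 px):
    · · # · · ·
    · · # · · ·
    · · · · · ·
    · · · · · ·
    · · · · · ·
T1:
  2·area = 32
  edge (4, 4)→(2, 0): d=(-2,-4) inclusive
  edge (2, 0)→(10, 0): d=(8,0) inclusive
  edge (10, 0)→(4, 4): d=(-6,4) inclusive
    (1,0)@(3, 1): e=[2,8,22] → #
    (2,0)@(5, 1): e=[10,8,14] → #
    (3,0)@(7, 1): e=[18,8,6] → #
    (4,0)@(9, 1): e=[26,8,-2] → ·
    (1,1)@(3, 3): e=[-2,24,10] → ·
    (2,1)@(5, 3): e=[6,24,2] → #
    (3,1)@(7, 3): e=[14,24,-6] → ·
    (2,2)@(5, 5): e=[2,40,-10] → ·
  covered (4 px):
    · # # # · ·
    · · # · · ·
    · · · · · ·
    · · · · · ·
    · · · · · ·

Answer: [[1,0],[2,0],[3,0],[2,1]]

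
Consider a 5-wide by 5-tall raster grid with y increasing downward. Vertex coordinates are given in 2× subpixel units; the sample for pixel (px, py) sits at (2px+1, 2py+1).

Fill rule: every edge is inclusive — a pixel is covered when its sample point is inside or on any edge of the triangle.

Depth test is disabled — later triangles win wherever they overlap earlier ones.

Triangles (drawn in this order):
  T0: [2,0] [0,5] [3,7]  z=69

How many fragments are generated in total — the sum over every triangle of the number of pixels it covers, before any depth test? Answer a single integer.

T0:
  2·area = 19  (B↔C swapped to make it positive)
  edge (2, 0)→(3, 7): d=(1,7) inclusive
  edge (3, 7)→(0, 5): d=(-3,-2) inclusive
  edge (0, 5)→(2, 0): d=(2,-5) inclusive
    (0,1)@(1, 3): e=[10,8,1] → #
    (1,1)@(3, 3): e=[-4,12,11] → ·
    (0,2)@(1, 5): e=[12,2,5] → #
    (1,2)@(3, 5): e=[-2,6,15] → ·
    (0,3)@(1, 7): e=[14,-4,9] → ·
    (1,3)@(3, 7): e=[0,0,19] → #  [on edge]
    (2,3)@(5, 7): e=[-14,4,29] → ·
    (1,4)@(3, 9): e=[2,-6,23] → ·
  covered (3 px):
    · · · · ·
    # · · · ·
    # · · · ·
    · # · · ·
    · · · · ·

Final: 3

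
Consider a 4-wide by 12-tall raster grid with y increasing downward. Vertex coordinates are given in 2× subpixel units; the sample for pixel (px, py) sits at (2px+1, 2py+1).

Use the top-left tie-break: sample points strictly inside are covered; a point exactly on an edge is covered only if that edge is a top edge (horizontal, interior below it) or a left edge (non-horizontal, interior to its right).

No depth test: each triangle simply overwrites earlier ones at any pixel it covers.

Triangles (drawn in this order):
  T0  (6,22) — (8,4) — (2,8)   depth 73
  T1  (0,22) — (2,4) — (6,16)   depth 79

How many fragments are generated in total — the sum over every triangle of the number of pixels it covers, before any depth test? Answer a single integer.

T0:
  2·area = 100  (B↔C swapped to make it positive)
  edge (6, 22)→(2, 8): d=(-4,-14) top-left  bias=+0
  edge (2, 8)→(8, 4): d=(6,-4) top-left  bias=+0
  edge (8, 4)→(6, 22): d=(-2,18) right/bottom  bias=-1
    (3,2)@(7, 5): e=[82,2,16] → █
    (2,3)@(5, 7): e=[46,6,48] → █
    (1,4)@(3, 9): e=[10,10,80] → █
    (1,5)@(3, 11): e=[2,22,76] → █
    (1,6)@(3, 13): e=[-6,34,72] → ·
    (2,6)@(5, 13): e=[22,42,36] → █
    (3,6)@(7, 13): e=[50,50,0] → ·  [on edge]
    (2,7)@(5, 15): e=[14,54,32] → █
    (3,7)@(7, 15): e=[42,62,-4] → ·
    (2,8)@(5, 17): e=[6,66,28] → █
    (3,8)@(7, 17): e=[34,74,-8] → ·
    (2,9)@(5, 19): e=[-2,78,24] → ·
  covered (12 px):
    · · · ·
    · · · ·
    · · · █
    · · █ █
    · █ █ █
    · █ █ █
    · · █ ·
    · · █ ·
    · · █ ·
    · · · ·
    · · · ·
    · · · ·
T1:
  2·area = 96
  edge (0, 22)→(2, 4): d=(2,-18) top-left  bias=+0
  edge (2, 4)→(6, 16): d=(4,12) right/bottom  bias=-1
  edge (6, 16)→(0, 22): d=(-6,6) right/bottom  bias=-1
    (0,0)@(1, 1): e=[-24,0,120] → ·  [on edge]
    (1,3)@(3, 7): e=[24,0,72] → ·  [on edge]
    (1,4)@(3, 9): e=[28,8,60] → █
    (2,4)@(5, 9): e=[64,-16,48] → ·
    (1,5)@(3, 11): e=[32,16,48] → █
    (2,5)@(5, 11): e=[68,-8,36] → ·
    (0,6)@(1, 13): e=[0,48,48] → █  [on edge]
    (2,6)@(5, 13): e=[72,0,24] → ·  [on edge]
    (0,7)@(1, 15): e=[4,56,36] → █
    (2,7)@(5, 15): e=[76,8,12] → █
    (3,7)@(7, 15): e=[112,-16,0] → ·  [on edge]
    (0,8)@(1, 17): e=[8,64,24] → █
    (2,8)@(5, 17): e=[80,16,0] → ·  [on edge]
    (1,9)@(3, 19): e=[48,48,0] → ·  [on edge]
    (3,9)@(7, 19): e=[120,0,-24] → ·  [on edge]
    (0,10)@(1, 21): e=[16,80,0] → ·  [on edge]
  covered (10 px):
    · · · ·
    · · · ·
    · · · ·
    · · · ·
    · █ · ·
    · █ · ·
    █ █ · ·
    █ █ █ ·
    █ █ · ·
    █ · · ·
    · · · ·
    · · · ·

Final: 22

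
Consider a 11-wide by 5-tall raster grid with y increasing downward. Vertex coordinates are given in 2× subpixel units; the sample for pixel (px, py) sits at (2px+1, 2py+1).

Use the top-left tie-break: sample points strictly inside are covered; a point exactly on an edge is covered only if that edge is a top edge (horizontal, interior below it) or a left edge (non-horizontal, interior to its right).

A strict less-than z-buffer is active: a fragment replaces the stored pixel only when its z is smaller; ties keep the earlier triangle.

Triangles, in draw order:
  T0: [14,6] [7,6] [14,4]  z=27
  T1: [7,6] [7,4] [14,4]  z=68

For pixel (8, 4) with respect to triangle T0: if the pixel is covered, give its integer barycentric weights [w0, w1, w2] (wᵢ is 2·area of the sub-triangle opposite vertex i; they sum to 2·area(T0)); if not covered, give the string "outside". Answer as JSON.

T0:
  2·area = 14
  edge (14, 6)→(7, 6): d=(-7,0) right/bottom  bias=-1
  edge (7, 6)→(14, 4): d=(7,-2) top-left  bias=+0
  edge (14, 4)→(14, 6): d=(0,2) right/bottom  bias=-1
    (5,2)@(11, 5): e=[7,1,6] → X
    (6,2)@(13, 5): e=[7,5,2] → X
    (7,2)@(15, 5): e=[7,9,-2] → .
    (5,3)@(11, 7): e=[-7,15,6] → .
    (6,3)@(13, 7): e=[-7,19,2] → .
  covered (2 px):
    . . . . . . . . . . .
    . . . . . . . . . . .
    . . . . . X X . . . .
    . . . . . . . . . . .
    . . . . . . . . . . .
T1:
  2·area = 14
  edge (7, 6)→(7, 4): d=(0,-2) top-left  bias=+0
  edge (7, 4)→(14, 4): d=(7,0) top-left  bias=+0
  edge (14, 4)→(7, 6): d=(-7,2) right/bottom  bias=-1
    (3,0)@(7, 1): e=[0,-21,35] → .  [on edge]
    (3,1)@(7, 3): e=[0,-7,21] → .  [on edge]
    (3,2)@(7, 5): e=[0,7,7] → X  [on edge]
    (4,2)@(9, 5): e=[4,7,3] → X
    (5,2)@(11, 5): e=[8,7,-1] → .
    (3,3)@(7, 7): e=[0,21,-7] → .  [on edge]
    (4,3)@(9, 7): e=[4,21,-11] → .
    (3,4)@(7, 9): e=[0,35,-21] → .  [on edge]
  covered (2 px):
    . . . . . . . . . . .
    . . . . . . . . . . .
    . . . X X . . . . . .
    . . . . . . . . . . .
    . . . . . . . . . . .

Answer: "outside"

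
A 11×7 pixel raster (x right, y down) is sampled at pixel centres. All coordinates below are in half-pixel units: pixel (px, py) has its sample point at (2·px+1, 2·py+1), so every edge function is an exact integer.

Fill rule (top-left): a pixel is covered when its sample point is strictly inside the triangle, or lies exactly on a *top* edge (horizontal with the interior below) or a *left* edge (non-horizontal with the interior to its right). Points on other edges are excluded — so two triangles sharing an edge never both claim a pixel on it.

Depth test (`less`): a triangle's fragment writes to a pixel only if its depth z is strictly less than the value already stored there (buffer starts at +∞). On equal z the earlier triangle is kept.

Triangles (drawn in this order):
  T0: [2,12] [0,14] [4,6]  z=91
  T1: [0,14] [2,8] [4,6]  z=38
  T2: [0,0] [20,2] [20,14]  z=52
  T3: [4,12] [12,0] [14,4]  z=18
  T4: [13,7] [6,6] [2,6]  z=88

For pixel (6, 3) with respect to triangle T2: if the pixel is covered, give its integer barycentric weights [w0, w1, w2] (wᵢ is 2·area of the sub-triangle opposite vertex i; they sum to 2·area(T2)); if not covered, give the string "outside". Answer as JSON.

T0:
  2·area = 8
  edge (2, 12)→(0, 14): d=(-2,2) right/bottom  bias=-1
  edge (0, 14)→(4, 6): d=(4,-8) top-left  bias=+0
  edge (4, 6)→(2, 12): d=(-2,6) right/bottom  bias=-1
    (6,0)@(13, 1): e=[0,52,-44] → ·  [on edge]
    (2,1)@(5, 3): e=[12,-4,0] → ·  [on edge]
    (5,1)@(11, 3): e=[0,44,-36] → ·  [on edge]
    (4,2)@(9, 5): e=[0,36,-28] → ·  [on edge]
    (3,3)@(7, 7): e=[0,28,-20] → ·  [on edge]
    (1,4)@(3, 9): e=[4,4,0] → ·  [on edge]
    (2,4)@(5, 9): e=[0,20,-12] → ·  [on edge]
    (1,5)@(3, 11): e=[0,12,-4] → ·  [on edge]
    (0,6)@(1, 13): e=[0,4,4] → ·  [on edge]
  covered (0 px):
    · · · · · · · · · · ·
    · · · · · · · · · · ·
    · · · · · · · · · · ·
    · · · · · · · · · · ·
    · · · · · · · · · · ·
    · · · · · · · · · · ·
    · · · · · · · · · · ·
T1:
  2·area = 8
  edge (0, 14)→(2, 8): d=(2,-6) top-left  bias=+0
  edge (2, 8)→(4, 6): d=(2,-2) top-left  bias=+0
  edge (4, 6)→(0, 14): d=(-4,8) right/bottom  bias=-1
    (4,0)@(9, 1): e=[28,0,-20] → ·  [on edge]
    (3,1)@(7, 3): e=[20,0,-12] → ·  [on edge]
    (1,2)@(3, 5): e=[0,-4,12] → ·  [on edge]
    (2,2)@(5, 5): e=[12,0,-4] → ·  [on edge]
    (1,3)@(3, 7): e=[4,0,4] → █  [on edge]
    (2,3)@(5, 7): e=[16,4,-12] → ·
    (0,4)@(1, 9): e=[-4,0,12] → ·  [on edge]
    (1,4)@(3, 9): e=[8,4,-4] → ·
    (0,5)@(1, 11): e=[0,4,4] → █  [on edge]
    (1,5)@(3, 11): e=[12,8,-12] → ·
    (0,6)@(1, 13): e=[4,8,-4] → ·
  covered (2 px):
    · · · · · · · · · · ·
    · · · · · · · · · · ·
    · · · · · · · · · · ·
    · █ · · · · · · · · ·
    · · · · · · · · · · ·
    █ · · · · · · · · · ·
    · · · · · · · · · · ·
T2:
  2·area = 240
  edge (0, 0)→(20, 2): d=(20,2) right/bottom  bias=-1
  edge (20, 2)→(20, 14): d=(0,12) right/bottom  bias=-1
  edge (20, 14)→(0, 0): d=(-20,-14) top-left  bias=+0
    (1,0)@(3, 1): e=[14,204,22] → █
    (2,0)@(5, 1): e=[10,180,50] → █
    (3,0)@(7, 1): e=[6,156,78] → █
    (4,0)@(9, 1): e=[2,132,106] → █
    (5,0)@(11, 1): e=[-2,108,134] → ·
    (1,1)@(3, 3): e=[54,204,-18] → ·
    (2,1)@(5, 3): e=[50,180,10] → █
    (5,1)@(11, 3): e=[38,108,94] → █
    (6,1)@(13, 3): e=[34,84,122] → █
    (7,1)@(15, 3): e=[30,60,150] → █
    (8,1)@(17, 3): e=[26,36,178] → █
    (9,1)@(19, 3): e=[22,12,206] → █
  covered (30 px):
    · █ █ █ █ · · · · · ·
    · · █ █ █ █ █ █ █ █ ·
    · · · · █ █ █ █ █ █ ·
    · · · · · █ █ █ █ █ ·
    · · · · · · █ █ █ █ ·
    · · · · · · · · █ █ ·
    · · · · · · · · · █ ·
T3:
  2·area = 56
  edge (4, 12)→(12, 0): d=(8,-12) top-left  bias=+0
  edge (12, 0)→(14, 4): d=(2,4) right/bottom  bias=-1
  edge (14, 4)→(4, 12): d=(-10,8) right/bottom  bias=-1
    (5,1)@(11, 3): e=[12,10,34] → █
    (6,1)@(13, 3): e=[36,2,18] → █
    (7,1)@(15, 3): e=[60,-6,2] → ·
    (4,2)@(9, 5): e=[4,22,30] → █
    (6,2)@(13, 5): e=[52,6,-2] → ·
    (4,3)@(9, 7): e=[20,26,10] → █
    (5,3)@(11, 7): e=[44,18,-6] → ·
    (3,4)@(7, 9): e=[12,38,6] → █
    (4,4)@(9, 9): e=[36,30,-10] → ·
    (2,5)@(5, 11): e=[4,50,2] → █
    (3,5)@(7, 11): e=[28,42,-14] → ·
    (2,6)@(5, 13): e=[20,54,-18] → ·
  covered (7 px):
    · · · · · · · · · · ·
    · · · · · █ █ · · · ·
    · · · · █ █ · · · · ·
    · · · · █ · · · · · ·
    · · · █ · · · · · · ·
    · · █ · · · · · · · ·
    · · · · · · · · · · ·
T4:
  2·area = 4  (B↔C swapped to make it positive)
  edge (13, 7)→(2, 6): d=(-11,-1) top-left  bias=+0
  edge (2, 6)→(6, 6): d=(4,0) top-left  bias=+0
  edge (6, 6)→(13, 7): d=(7,1) right/bottom  bias=-1
    (6,3)@(13, 7): e=[0,4,0] → ·  [on edge]
  covered (0 px):
    · · · · · · · · · · ·
    · · · · · · · · · · ·
    · · · · · · · · · · ·
    · · · · · · · · · · ·
    · · · · · · · · · · ·
    · · · · · · · · · · ·
    · · · · · · · · · · ·

Answer: [84,42,114]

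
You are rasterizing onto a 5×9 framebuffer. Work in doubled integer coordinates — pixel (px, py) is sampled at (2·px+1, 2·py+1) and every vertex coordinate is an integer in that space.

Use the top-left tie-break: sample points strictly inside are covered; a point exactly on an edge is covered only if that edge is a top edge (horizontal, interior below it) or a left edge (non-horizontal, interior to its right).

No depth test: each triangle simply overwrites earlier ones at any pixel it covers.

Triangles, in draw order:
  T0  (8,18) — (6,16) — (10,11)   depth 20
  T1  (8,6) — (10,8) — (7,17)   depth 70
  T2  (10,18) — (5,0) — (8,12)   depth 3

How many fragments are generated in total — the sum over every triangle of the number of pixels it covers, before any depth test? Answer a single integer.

T0:
  2·area = 18
  edge (8, 18)→(6, 16): d=(-2,-2) top-left  bias=+0
  edge (6, 16)→(10, 11): d=(4,-5) top-left  bias=+0
  edge (10, 11)→(8, 18): d=(-2,7) right/bottom  bias=-1
    (0,5)@(1, 11): e=[0,-45,63] → ·  [on edge]
    (1,6)@(3, 13): e=[0,-27,45] → ·  [on edge]
    (4,6)@(9, 13): e=[12,3,3] → #
    (2,7)@(5, 15): e=[0,-9,27] → ·  [on edge]
    (3,7)@(7, 15): e=[4,1,13] → #
    (4,7)@(9, 15): e=[8,11,-1] → ·
    (3,8)@(7, 17): e=[0,9,9] → #  [on edge]
    (4,8)@(9, 17): e=[4,19,-5] → ·
  covered (3 px):
    · · · · ·
    · · · · ·
    · · · · ·
    · · · · ·
    · · · · ·
    · · · · ·
    · · · · #
    · · · # ·
    · · · # ·
T1:
  2·area = 24
  edge (8, 6)→(10, 8): d=(2,2) right/bottom  bias=-1
  edge (10, 8)→(7, 17): d=(-3,9) right/bottom  bias=-1
  edge (7, 17)→(8, 6): d=(1,-11) top-left  bias=+0
    (1,0)@(3, 1): e=[0,84,-60] → ·  [on edge]
    (2,1)@(5, 3): e=[0,60,-36] → ·  [on edge]
    (3,2)@(7, 5): e=[0,36,-12] → ·  [on edge]
    (4,3)@(9, 7): e=[0,12,12] → ·  [on edge]
    (4,4)@(9, 9): e=[4,6,14] → #
    (4,5)@(9, 11): e=[8,0,16] → ·  [on edge]
    (3,8)@(7, 17): e=[24,0,0] → ·  [on edge]
  covered (1 px):
    · · · · ·
    · · · · ·
    · · · · ·
    · · · · ·
    · · · · #
    · · · · ·
    · · · · ·
    · · · · ·
    · · · · ·
T2:
  2·area = 6  (B↔C swapped to make it positive)
  edge (10, 18)→(8, 12): d=(-2,-6) top-left  bias=+0
  edge (8, 12)→(5, 0): d=(-3,-12) top-left  bias=+0
  edge (5, 0)→(10, 18): d=(5,18) right/bottom  bias=-1
    (2,1)@(5, 3): e=[0,-9,15] → ·  [on edge]
    (3,4)@(7, 9): e=[0,-3,9] → ·  [on edge]
    (4,7)@(9, 15): e=[0,3,3] → #  [on edge]
    (4,8)@(9, 17): e=[-4,-3,13] → ·
  covered (1 px):
    · · · · ·
    · · · · ·
    · · · · ·
    · · · · ·
    · · · · ·
    · · · · ·
    · · · · ·
    · · · · #
    · · · · ·

Final: 5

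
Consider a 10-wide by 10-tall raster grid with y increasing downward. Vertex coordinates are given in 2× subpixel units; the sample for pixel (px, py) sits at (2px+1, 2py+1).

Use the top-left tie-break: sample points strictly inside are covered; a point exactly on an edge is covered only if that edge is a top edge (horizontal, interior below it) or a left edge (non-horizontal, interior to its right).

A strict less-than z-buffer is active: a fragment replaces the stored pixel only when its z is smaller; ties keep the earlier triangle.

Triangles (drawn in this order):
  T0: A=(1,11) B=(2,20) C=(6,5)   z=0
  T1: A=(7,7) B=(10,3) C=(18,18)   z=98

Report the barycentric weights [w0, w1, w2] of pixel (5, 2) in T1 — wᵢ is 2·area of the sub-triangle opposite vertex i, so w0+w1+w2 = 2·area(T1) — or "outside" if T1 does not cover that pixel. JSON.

T0:
  2·area = 51  (B↔C swapped to make it positive)
  edge (1, 11)→(6, 5): d=(5,-6) top-left  bias=+0
  edge (6, 5)→(2, 20): d=(-4,15) right/bottom  bias=-1
  edge (2, 20)→(1, 11): d=(-1,-9) top-left  bias=+0
    (2,3)@(5, 7): e=[4,7,40] → X
    (3,3)@(7, 7): e=[16,-23,58] → .
    (1,4)@(3, 9): e=[2,29,20] → X
    (2,4)@(5, 9): e=[14,-1,38] → .
    (0,5)@(1, 11): e=[0,51,0] → X  [on edge]
    (2,5)@(5, 11): e=[24,-9,36] → .
    (0,6)@(1, 13): e=[10,43,-2] → .
    (1,6)@(3, 13): e=[22,13,16] → X
    (2,6)@(5, 13): e=[34,-17,34] → .
    (1,7)@(3, 15): e=[32,5,14] → X
    (2,7)@(5, 15): e=[44,-25,32] → .
    (1,8)@(3, 17): e=[42,-3,12] → .
  covered (6 px):
    . . . . . . . . . .
    . . . . . . . . . .
    . . . . . . . . . .
    . . X . . . . . . .
    . X . . . . . . . .
    X X . . . . . . . .
    . X . . . . . . . .
    . X . . . . . . . .
    . . . . . . . . . .
    . . . . . . . . . .
T1:
  2·area = 77
  edge (7, 7)→(10, 3): d=(3,-4) top-left  bias=+0
  edge (10, 3)→(18, 18): d=(8,15) right/bottom  bias=-1
  edge (18, 18)→(7, 7): d=(-11,-11) top-left  bias=+0
    (0,0)@(1, 1): e=[-42,119,0] → .  [on edge]
    (1,1)@(3, 3): e=[-28,105,0] → .  [on edge]
    (2,2)@(5, 5): e=[-14,91,0] → .  [on edge]
    (4,2)@(9, 5): e=[2,31,44] → X
    (5,2)@(11, 5): e=[10,1,66] → X
    (6,2)@(13, 5): e=[18,-29,88] → .
    (3,3)@(7, 7): e=[0,77,0] → X  [on edge]
    (6,3)@(13, 7): e=[24,-13,66] → .
    (3,4)@(7, 9): e=[6,93,-22] → .
    (4,4)@(9, 9): e=[14,63,0] → X  [on edge]
    (6,4)@(13, 9): e=[30,3,44] → X
    (7,4)@(15, 9): e=[38,-27,66] → .
    (5,5)@(11, 11): e=[28,49,0] → X  [on edge]
    (6,6)@(13, 13): e=[42,35,0] → X  [on edge]
    (0,7)@(1, 15): e=[0,231,-154] → .  [on edge]
    (7,7)@(15, 15): e=[56,21,0] → X  [on edge]
    (8,8)@(17, 17): e=[70,7,0] → X  [on edge]
    (9,9)@(19, 19): e=[84,-7,0] → .  [on edge]
  covered (14 px):
    . . . . . . . . . .
    . . . . . . . . . .
    . . . . X X . . . .
    . . . X X X . . . .
    . . . . X X X . . .
    . . . . . X X . . .
    . . . . . . X X . .
    . . . . . . . X . .
    . . . . . . . . X .
    . . . . . . . . . .

Result: [1,66,10]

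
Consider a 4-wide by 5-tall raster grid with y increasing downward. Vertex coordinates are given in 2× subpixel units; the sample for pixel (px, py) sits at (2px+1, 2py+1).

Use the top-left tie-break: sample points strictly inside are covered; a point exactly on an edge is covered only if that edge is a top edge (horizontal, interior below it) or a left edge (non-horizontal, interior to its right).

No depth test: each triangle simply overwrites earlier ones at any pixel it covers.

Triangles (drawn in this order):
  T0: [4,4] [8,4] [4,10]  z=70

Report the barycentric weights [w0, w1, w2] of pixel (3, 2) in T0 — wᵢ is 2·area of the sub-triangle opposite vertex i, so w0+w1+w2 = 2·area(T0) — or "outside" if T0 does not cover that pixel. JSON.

T0:
  2·area = 24
  edge (4, 4)→(8, 4): d=(4,0) top-left  bias=+0
  edge (8, 4)→(4, 10): d=(-4,6) right/bottom  bias=-1
  edge (4, 10)→(4, 4): d=(0,-6) top-left  bias=+0
    (2,2)@(5, 5): e=[4,14,6] → █
    (3,2)@(7, 5): e=[4,2,18] → █
    (2,3)@(5, 7): e=[12,6,6] → █
    (3,3)@(7, 7): e=[12,-6,18] → ·
    (2,4)@(5, 9): e=[20,-2,6] → ·
  covered (3 px):
    · · · ·
    · · · ·
    · · █ █
    · · █ ·
    · · · ·

Answer: [2,18,4]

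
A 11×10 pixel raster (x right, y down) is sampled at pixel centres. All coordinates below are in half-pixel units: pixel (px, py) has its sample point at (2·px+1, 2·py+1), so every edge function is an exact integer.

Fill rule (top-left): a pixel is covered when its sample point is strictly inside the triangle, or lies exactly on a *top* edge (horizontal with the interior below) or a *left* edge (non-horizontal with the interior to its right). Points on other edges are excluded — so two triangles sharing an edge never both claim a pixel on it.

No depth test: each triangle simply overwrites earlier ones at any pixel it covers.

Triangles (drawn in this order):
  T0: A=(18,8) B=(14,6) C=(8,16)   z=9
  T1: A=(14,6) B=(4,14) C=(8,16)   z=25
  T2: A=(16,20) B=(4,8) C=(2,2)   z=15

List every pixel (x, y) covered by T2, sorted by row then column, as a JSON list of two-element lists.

T0:
  2·area = 52  (B↔C swapped to make it positive)
  edge (18, 8)→(8, 16): d=(-10,8) right/bottom  bias=-1
  edge (8, 16)→(14, 6): d=(6,-10) top-left  bias=+0
  edge (14, 6)→(18, 8): d=(4,2) right/bottom  bias=-1
    (8,0)@(17, 1): e=[78,0,-26] → ·  [on edge]
    (7,3)@(15, 7): e=[34,16,2] → █
    (8,3)@(17, 7): e=[18,36,-2] → ·
    (6,4)@(13, 9): e=[30,8,14] → █
    (8,4)@(17, 9): e=[-2,48,6] → ·
    (5,5)@(11, 11): e=[26,0,26] → █  [on edge]
    (7,5)@(15, 11): e=[-6,40,18] → ·
    (5,6)@(11, 13): e=[6,12,34] → █
    (6,6)@(13, 13): e=[-10,32,30] → ·
    (4,7)@(9, 15): e=[2,4,46] → █
    (5,7)@(11, 15): e=[-14,24,42] → ·
    (4,8)@(9, 17): e=[-18,16,54] → ·
  covered (7 px):
    · · · · · · · · · · ·
    · · · · · · · · · · ·
    · · · · · · · · · · ·
    · · · · · · · █ · · ·
    · · · · · · █ █ · · ·
    · · · · · █ █ · · · ·
    · · · · · █ · · · · ·
    · · · · █ · · · · · ·
    · · · · · · · · · · ·
    · · · · · · · · · · ·
T1:
  2·area = 52  (B↔C swapped to make it positive)
  edge (14, 6)→(8, 16): d=(-6,10) right/bottom  bias=-1
  edge (8, 16)→(4, 14): d=(-4,-2) top-left  bias=+0
  edge (4, 14)→(14, 6): d=(10,-8) top-left  bias=+0
    (8,0)@(17, 1): e=[0,78,-26] → ·  [on edge]
    (6,3)@(13, 7): e=[4,46,2] → █
    (7,3)@(15, 7): e=[-16,50,18] → ·
    (5,4)@(11, 9): e=[12,34,6] → █
    (6,4)@(13, 9): e=[-8,38,22] → ·
    (4,5)@(9, 11): e=[20,22,10] → █
    (5,5)@(11, 11): e=[0,26,26] → ·  [on edge]
    (3,6)@(7, 13): e=[28,10,14] → █
    (5,6)@(11, 13): e=[-12,18,46] → ·
    (3,7)@(7, 15): e=[16,2,34] → █
    (4,7)@(9, 15): e=[-4,6,50] → ·
    (3,8)@(7, 17): e=[4,-6,54] → ·
  covered (6 px):
    · · · · · · · · · · ·
    · · · · · · · · · · ·
    · · · · · · · · · · ·
    · · · · · · █ · · · ·
    · · · · · █ · · · · ·
    · · · · █ · · · · · ·
    · · · █ █ · · · · · ·
    · · · █ · · · · · · ·
    · · · · · · · · · · ·
    · · · · · · · · · · ·
T2:
  2·area = 48
  edge (16, 20)→(4, 8): d=(-12,-12) top-left  bias=+0
  edge (4, 8)→(2, 2): d=(-2,-6) top-left  bias=+0
  edge (2, 2)→(16, 20): d=(14,18) right/bottom  bias=-1
    (0,2)@(1, 5): e=[0,-12,60] → ·  [on edge]
    (1,2)@(3, 5): e=[24,0,24] → █  [on edge]
    (2,2)@(5, 5): e=[48,12,-12] → ·
    (1,3)@(3, 7): e=[0,-4,52] → ·  [on edge]
    (2,3)@(5, 7): e=[24,8,16] → █
    (3,3)@(7, 7): e=[48,20,-20] → ·
    (2,4)@(5, 9): e=[0,4,44] → █  [on edge]
    (3,4)@(7, 9): e=[24,16,8] → █
    (4,4)@(9, 9): e=[48,28,-28] → ·
    (2,5)@(5, 11): e=[-24,0,72] → ·  [on edge]
    (3,5)@(7, 11): e=[0,12,36] → █  [on edge]
    (4,5)@(9, 11): e=[24,24,0] → ·  [on edge]
    (4,6)@(9, 13): e=[0,20,28] → █  [on edge]
    (5,7)@(11, 15): e=[0,28,20] → █  [on edge]
    (3,8)@(7, 17): e=[-72,0,120] → ·  [on edge]
    (6,8)@(13, 17): e=[0,36,12] → █  [on edge]
    (7,9)@(15, 19): e=[0,44,4] → █  [on edge]
  covered (9 px):
    · · · · · · · · · · ·
    · · · · · · · · · · ·
    · █ · · · · · · · · ·
    · · █ · · · · · · · ·
    · · █ █ · · · · · · ·
    · · · █ · · · · · · ·
    · · · · █ · · · · · ·
    · · · · · █ · · · · ·
    · · · · · · █ · · · ·
    · · · · · · · █ · · ·

Result: [[1,2],[2,3],[2,4],[3,4],[3,5],[4,6],[5,7],[6,8],[7,9]]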